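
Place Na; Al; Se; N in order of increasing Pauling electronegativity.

N is in period 2, group 15; Na is in period 3, group 1; Al is in period 3, group 13; Se is in period 4, group 16.
EN rises left→right (higher Z_eff, smaller atoms) and falls top→bottom (larger, more shielded atoms).
These span different periods and groups, so the two trends combine.
Al > Na: Al lies to the right of Na in period 3, so the across-period effect alone puts Al higher.
Se > Al: period and group pull opposite ways; the across-period shift dominates (2.55 vs 1.61).
N > Se: period and group pull opposite ways; the down-group shift dominates (3.04 vs 2.55).
For reference (Pauling): N 3.04, Na 0.93, Al 1.61, Se 2.55.
So from lowest to highest: Na < Al < Se < N.

Na < Al < Se < N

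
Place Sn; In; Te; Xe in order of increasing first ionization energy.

In is in period 5, group 13; Sn is in period 5, group 14; Te is in period 5, group 16; Xe is in period 5, group 18.
First ionization energy rises across a period (greater Z_eff holds electrons more tightly) and falls down a group (valence electrons are farther from the nucleus).
All lie in period 5, so first ionization energy increases left to right.
So from lowest to highest: In < Sn < Te < Xe.

In, Sn, Te, Xe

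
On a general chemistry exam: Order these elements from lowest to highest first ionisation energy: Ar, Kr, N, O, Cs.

N is in period 2, group 15; O is in period 2, group 16; Ar is in period 3, group 18; Kr is in period 4, group 18; Cs is in period 6, group 1.
Removing the outermost electron gets harder across a period and easier down a group.
These span different periods and groups, so the two trends combine.
O > Cs: relative to Cs, both the across-period and down-group shifts push O's first ionization energy up.
Kr > O: the two effects oppose for this pair; the across-period effect wins (1351 vs 1314 kJ/mol).
N > Kr: period and group pull opposite ways; the down-group shift dominates (1402 vs 1351 kJ/mol).
Ar > N: period and group pull opposite ways; the across-period shift dominates (1521 vs 1402 kJ/mol).
Note the exception: N has a higher first ionization energy than O, contrary to the simple trend — pairing an electron in O's 2p⁴ costs repulsion energy, so O ionizes more easily than half-filled N (2p³).
Tabulated first ionization energy (kJ/mol): N 1402, O 1314, Ar 1521, Kr 1351, Cs 376.
So from lowest to highest: Cs < O < Kr < N < Ar.

Cs < O < Kr < N < Ar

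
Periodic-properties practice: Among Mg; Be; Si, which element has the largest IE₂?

Be

After 1 electron has been removed, what remains? Mg⁺ still has 1 valence electron; Be⁺ still has 1 valence electron; Si⁺ still has 3 valence electrons.
All are still removing valence electrons, so compare the +1 ions as you would atoms: IE_2 generally rises across a period (higher Z_eff) and falls down a group (larger shell), subject to the usual subshell exceptions.
Valence configurations: Mg⁺ [Ne]3s¹, Be⁺ [He]2s¹, Si⁺ [Ne]3s²3p¹.
Approximate IE_2 values (kJ/mol): Mg 1451, Be 1757, Si 1577.
Overall IE_2 order: Mg < Si < Be.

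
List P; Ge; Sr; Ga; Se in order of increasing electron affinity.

Sr < Ga < P < Ge < Se

Electron affinity generally becomes more exothermic across a period toward the halogens and less exothermic down a group.
These span different periods and groups, so the two trends combine.
Ga > Sr: both effects reinforce here, so Ga is clearly the higher of the two.
P > Ga: both effects reinforce here, so P is clearly the higher of the two.
Ge > P: this pair runs against the simple trend — see the exception note.
Se > Ge: both are in period 4; the period trend gives Se the larger value.
Note the exception: Ge has a higher electron affinity than P, contrary to the simple trend — adding an electron to P's half-filled np³ subshell costs electron-pairing energy.
Tabulated electron affinity (kJ/mol): P 72, Ga 29, Ge 119, Se 195, Sr 5.
So from lowest to highest: Sr < Ga < P < Ge < Se.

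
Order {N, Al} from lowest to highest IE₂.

Al < N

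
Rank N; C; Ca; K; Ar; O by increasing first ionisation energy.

K < Ca < C < O < N < Ar

C is in period 2, group 14; N is in period 2, group 15; O is in period 2, group 16; Ar is in period 3, group 18; K is in period 4, group 1; Ca is in period 4, group 2.
Across a period the outer electron is held more tightly (higher IE₁); down a group it sits in a higher shell, more shielded, and comes off more easily.
Neither a single period nor a single group — weigh both effects.
Ca > K: both are in period 4; the period trend gives Ca the larger value.
C > Ca: relative to Ca, both the across-period and down-group shifts push C's first ionization energy up.
O > C: O lies to the right of C in period 2, so the across-period effect alone puts O higher.
N > O: this pair runs against the simple trend — see the exception note.
Ar > N: period and group pull opposite ways; the across-period shift dominates (1521 vs 1402 kJ/mol).
Note the exception: N has a higher first ionization energy than O, contrary to the simple trend — pairing an electron in O's 2p⁴ costs repulsion energy, so O ionizes more easily than half-filled N (2p³).
Approximate values (kJ/mol): C 1086, N 1402, O 1314, Ar 1521, K 419, Ca 590.
So from lowest to highest: K < Ca < C < O < N < Ar.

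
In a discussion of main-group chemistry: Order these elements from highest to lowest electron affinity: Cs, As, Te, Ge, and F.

F is in period 2, group 17; Ge is in period 4, group 14; As is in period 4, group 15; Te is in period 5, group 16; Cs is in period 6, group 1.
Atoms with high Z_eff and room in the valence shell (especially the halogens) have the most exothermic electron affinities.
These span different periods and groups, so the two trends combine.
As > Cs: relative to Cs, both the across-period and down-group shifts push As's electron affinity up.
Ge > As: this pair runs against the simple trend — see the exception note.
Te > Ge: the two effects oppose for this pair; the across-period effect wins (190 vs 119 kJ/mol).
F > Te: relative to Te, both the across-period and down-group shifts push F's electron affinity up.
Note the exception: Ge has a higher electron affinity than As, contrary to the simple trend — adding an electron to As's half-filled 4p³ is unfavourable, so Ge (4p²) has the more exothermic EA.
For reference (kJ/mol): F 328, Ge 119, As 78, Te 190, Cs 46.
So from highest to lowest: F > Te > Ge > As > Cs.

F > Te > Ge > As > Cs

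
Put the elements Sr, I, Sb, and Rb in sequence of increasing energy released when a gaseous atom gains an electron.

Rb is in period 5, group 1; Sr is in period 5, group 2; Sb is in period 5, group 15; I is in period 5, group 17.
Electron affinity generally becomes more exothermic across a period toward the halogens and less exothermic down a group.
All lie in period 5; the across-period trend (electron affinity increases left to right) applies, with the exception below.
Note the exception: Rb has a higher electron affinity than Sr, contrary to the simple trend — adding an electron to Sr (ns²) has to open a new, higher-energy np subshell, which is unfavourable.
For reference (kJ/mol): Rb 47, Sr 5, Sb 103, I 295.
So from lowest to highest: Sr < Rb < Sb < I.

Sr < Rb < Sb < I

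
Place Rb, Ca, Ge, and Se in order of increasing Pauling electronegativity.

Ca is in period 4, group 2; Ge is in period 4, group 14; Se is in period 4, group 16; Rb is in period 5, group 1.
Atoms toward the upper right of the periodic table pull bonding electrons most strongly.
Neither a single period nor a single group — weigh both effects.
Ca > Rb: both effects reinforce here, so Ca is clearly the higher of the two.
Ge > Ca: Ge lies to the right of Ca in period 4, so the across-period effect alone puts Ge higher.
Se > Ge: both are in period 4; the period trend gives Se the larger value.
Tabulated electronegativity (Pauling): Ca 1.00, Ge 2.01, Se 2.55, Rb 0.82.
So from lowest to highest: Rb < Ca < Ge < Se.

Rb < Ca < Ge < Se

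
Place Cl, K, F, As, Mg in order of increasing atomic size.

F < Cl < As < Mg < K

F is in period 2, group 17; Mg is in period 3, group 2; Cl is in period 3, group 17; K is in period 4, group 1; As is in period 4, group 15.
Across a period the added protons contract the valence shell; down a group each new principal shell makes the atom larger.
Neither a single period nor a single group — weigh both effects.
Cl > F: they share group 17; the group trend gives Cl the larger value.
As > Cl: both effects reinforce here, so As is clearly the larger of the two.
Mg > As: the two effects oppose for this pair; the across-period effect wins (139 vs 121 pm).
K > Mg: relative to Mg, both the across-period and down-group shifts push K's atomic radius up.
Tabulated atomic radius (pm): F 64, Mg 139, Cl 99, K 196, As 121.
So from smallest to largest: F < Cl < As < Mg < K.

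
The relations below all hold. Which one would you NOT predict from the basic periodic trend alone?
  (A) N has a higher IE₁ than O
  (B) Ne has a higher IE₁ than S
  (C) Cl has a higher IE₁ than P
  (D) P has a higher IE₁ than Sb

The general trend: IE₁ increases across a period and decreases down a group.
(A) N (period 2, group 15) vs O (period 2, group 16): the stated order contradicts the simple trend.
(B) Ne (period 2, group 18) vs S (period 3, group 16): the stated order agrees with the simple trend.
(C) Cl (period 3, group 17) vs P (period 3, group 15): the stated order agrees with the simple trend.
(D) P (period 3, group 15) vs Sb (period 5, group 15): the stated order agrees with the simple trend.
The exception is (A): pairing an electron in O's 2p⁴ costs repulsion energy, so O ionizes more easily than half-filled N (2p³).

(A)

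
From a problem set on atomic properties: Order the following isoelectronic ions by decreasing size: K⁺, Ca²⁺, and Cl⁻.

Cl⁻, K⁺, Ca²⁺

All of these have 18 electrons, so size is governed by nuclear charge alone: the more protons, the stronger the pull on the same electron cloud, and the smaller the ion.
Nuclear charges: Ca²⁺ (Z=20), K⁺ (Z=19), Cl⁻ (Z=17).
Largest to smallest: Cl⁻ > K⁺ > Ca²⁺.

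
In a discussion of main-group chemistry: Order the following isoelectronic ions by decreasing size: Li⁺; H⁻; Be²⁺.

H⁻ > Li⁺ > Be²⁺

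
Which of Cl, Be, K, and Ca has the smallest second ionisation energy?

The second ionization energy removes an electron from the +1 ion. For each element: Cl⁺ still has 6 valence electrons; Be⁺ still has 1 valence electron; K⁺ is the bare [Ar] core; Ca⁺ still has 1 valence electron.
Breaking into a closed-shell core is much more expensive than removing a leftover valence electron — K has the largest IE_2 here.
Valence configurations: Cl⁺ [Ne]3s²3p⁴, Be⁺ [He]2s¹, Ca⁺ [Ar]4s¹.
The numbers (kJ/mol): Cl 2298, Be 1757, K 3052, Ca 1145.
Hence IE_2: Ca < Be < Cl < K.

Ca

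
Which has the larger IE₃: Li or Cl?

Consider each +2 ion: Li²⁺ is already 1 electron into the core; Cl²⁺ still has 5 valence electrons.
Breaking into a closed-shell core is much more expensive than removing a leftover valence electron — Li has the largest IE_3 here.
The numbers (kJ/mol): Li 11815, Cl 3822.
Hence IE_3: Cl < Li.

Li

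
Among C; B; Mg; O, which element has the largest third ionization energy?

Mg

The third ionization energy removes an electron from the +2 ion. For each element: C²⁺ still has 2 valence electrons; B²⁺ still has 1 valence electron; Mg²⁺ is the bare [Ne] core; O²⁺ still has 4 valence electrons.
Pulling an electron out of a noble-gas core costs far more than removing a remaining valence electron, so Mg sits at the high end of IE_3.
Valence configurations: C²⁺ [He]2s², B²⁺ [He]2s¹, O²⁺ [He]2s²2p².
Tabulated IE_3 (kJ/mol): C 4620, B 3660, Mg 7733, O 5300.
Overall IE_3 order: B < C < O < Mg.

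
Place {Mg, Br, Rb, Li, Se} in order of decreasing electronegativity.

Li is in period 2, group 1; Mg is in period 3, group 2; Se is in period 4, group 16; Br is in period 4, group 17; Rb is in period 5, group 1.
Smaller atoms with higher effective nuclear charge are more electronegative.
These span different periods and groups, so the two trends combine.
Li > Rb: Li sits above Rb in group 1, so the down-group effect alone puts Li higher.
Mg > Li: the two effects oppose for this pair; the across-period effect wins (1.31 vs 0.98).
Se > Mg: period and group pull opposite ways; the across-period shift dominates (2.55 vs 1.31).
Br > Se: Br lies to the right of Se in period 4, so the across-period effect alone puts Br higher.
For reference (Pauling): Li 0.98, Mg 1.31, Se 2.55, Br 2.96, Rb 0.82.
So from highest to lowest: Br > Se > Mg > Li > Rb.

Br > Se > Mg > Li > Rb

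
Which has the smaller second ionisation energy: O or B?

B

IE_2 is the cost of taking one more electron from the +1 cation: O⁺ still has 5 valence electrons; B⁺ still has 2 valence electrons.
All are still removing valence electrons, so compare the +1 ions as you would atoms: IE_2 generally rises across a period (higher Z_eff) and falls down a group (larger shell), subject to the usual subshell exceptions.
Valence configurations: O⁺ [He]2s²2p³, B⁺ [He]2s².
Approximate IE_2 values (kJ/mol): O 3388, B 2427.
Hence IE_2: B < O.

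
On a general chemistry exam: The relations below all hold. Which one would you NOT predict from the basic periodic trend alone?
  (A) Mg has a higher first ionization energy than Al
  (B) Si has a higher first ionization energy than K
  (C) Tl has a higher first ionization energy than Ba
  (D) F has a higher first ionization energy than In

(A)

The general trend: first ionization energy increases across a period and decreases down a group.
(A) Mg (period 3, group 2) vs Al (period 3, group 13): the stated order contradicts the simple trend.
(B) Si (period 3, group 14) vs K (period 4, group 1): the stated order agrees with the simple trend.
(C) Tl (period 6, group 13) vs Ba (period 6, group 2): the stated order agrees with the simple trend.
(D) F (period 2, group 17) vs In (period 5, group 13): the stated order agrees with the simple trend.
The exception is (A): Al's single 3p electron is easier to remove than one from Mg's filled 3s².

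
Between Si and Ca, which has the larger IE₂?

IE_2 is the cost of taking one more electron from the +1 cation: Si⁺ still has 3 valence electrons; Ca⁺ still has 1 valence electron.
All are still removing valence electrons, so compare the +1 ions as you would atoms: IE_2 generally rises across a period (higher Z_eff) and falls down a group (larger shell), subject to the usual subshell exceptions.
Valence configurations: Si⁺ [Ne]3s²3p¹, Ca⁺ [Ar]4s¹.
Approximate IE_2 values (kJ/mol): Si 1577, Ca 1145.
Hence IE_2: Ca < Si.

Si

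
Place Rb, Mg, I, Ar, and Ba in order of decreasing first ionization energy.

Mg is in period 3, group 2; Ar is in period 3, group 18; Rb is in period 5, group 1; I is in period 5, group 17; Ba is in period 6, group 2.
Removing the outermost electron gets harder across a period and easier down a group.
Here both period and group differ, so the two effects have to be weighed against each other.
Ba > Rb: the two effects oppose for this pair; the across-period effect wins (503 vs 403 kJ/mol).
Mg > Ba: Mg sits above Ba in group 2, so the down-group effect alone puts Mg higher.
I > Mg: the two effects oppose for this pair; the across-period effect wins (1008 vs 738 kJ/mol).
Ar > I: relative to I, both the across-period and down-group shifts push Ar's first ionization energy up.
Tabulated first ionization energy (kJ/mol): Mg 738, Ar 1521, Rb 403, I 1008, Ba 503.
So from highest to lowest: Ar > I > Mg > Ba > Rb.

Ar > I > Mg > Ba > Rb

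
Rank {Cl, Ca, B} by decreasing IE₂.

B, Cl, Ca

IE_2 is the cost of taking one more electron from the +1 cation: Cl⁺ still has 6 valence electrons; Ca⁺ still has 1 valence electron; B⁺ still has 2 valence electrons.
All are still removing valence electrons, so compare the +1 ions as you would atoms: IE_2 generally rises across a period (higher Z_eff) and falls down a group (larger shell), subject to the usual subshell exceptions.
Valence configurations: Cl⁺ [Ne]3s²3p⁴, Ca⁺ [Ar]4s¹, B⁺ [He]2s².
Tabulated IE_2 (kJ/mol): Cl 2298, Ca 1145, B 2427.
So the second ionization energies run Ca < Cl < B.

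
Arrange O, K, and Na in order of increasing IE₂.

K < O < Na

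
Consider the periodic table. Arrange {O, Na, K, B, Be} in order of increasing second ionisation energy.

Be, B, K, O, Na

IE_2 is the cost of taking one more electron from the +1 cation: O⁺ still has 5 valence electrons; Na⁺ is the bare [Ne] core; K⁺ is the bare [Ar] core; B⁺ still has 2 valence electrons; Be⁺ still has 1 valence electron.
Usually core removal costs more than valence removal, but here the competition is close: a tightly held n=2 valence electron can cost more to remove than an n=3 core electron, so the actual values have to decide it.
Valence configurations: O⁺ [He]2s²2p³, B⁺ [He]2s², Be⁺ [He]2s¹.
The numbers (kJ/mol): O 3388, Na 4562, K 3052, B 2427, Be 1757.
Overall IE_2 order: Be < B < K < O < Na.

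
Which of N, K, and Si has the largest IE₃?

Consider each +2 ion: N²⁺ still has 3 valence electrons; K²⁺ is already 1 electron into the core; Si²⁺ still has 2 valence electrons.
Usually core removal costs more than valence removal, but here the competition is close: a tightly held n=2 valence electron can cost more to remove than an n=3 core electron, so the actual values have to decide it.
Valence configurations: N²⁺ [He]2s²2p¹, Si²⁺ [Ne]3s².
The numbers (kJ/mol): N 4578, K 4420, Si 3232.
Putting it together, IE_3: Si < K < N.

N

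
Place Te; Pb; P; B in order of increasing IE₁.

Pb < B < Te < P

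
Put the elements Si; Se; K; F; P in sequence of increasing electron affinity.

K, P, Si, Se, F

F is in period 2, group 17; Si is in period 3, group 14; P is in period 3, group 15; K is in period 4, group 1; Se is in period 4, group 16.
Atoms with high Z_eff and room in the valence shell (especially the halogens) have the most exothermic electron affinities.
These span different periods and groups, so the two trends combine.
P > K: both effects reinforce here, so P is clearly the higher of the two.
Si > P: this pair runs against the simple trend — see the exception note.
Se > Si: the two effects oppose for this pair; the across-period effect wins (195 vs 134 kJ/mol).
F > Se: both effects reinforce here, so F is clearly the higher of the two.
Note the exception: Si has a higher electron affinity than P, contrary to the simple trend — adding an electron to P's half-filled 3p³ is unfavourable, so Si (3p²) has the more exothermic EA.
For reference (kJ/mol): F 328, Si 134, P 72, K 48, Se 195.
So from lowest to highest: K < P < Si < Se < F.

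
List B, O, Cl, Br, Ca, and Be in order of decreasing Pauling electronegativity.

Be is in period 2, group 2; B is in period 2, group 13; O is in period 2, group 16; Cl is in period 3, group 17; Ca is in period 4, group 2; Br is in period 4, group 17.
Atoms toward the upper right of the periodic table pull bonding electrons most strongly.
These span different periods and groups, so the two trends combine.
Be > Ca: Be sits above Ca in group 2, so the down-group effect alone puts Be higher.
B > Be: both are in period 2; the period trend gives B the larger value.
Br > B: the two effects oppose for this pair; the across-period effect wins (2.96 vs 2.04).
Cl > Br: they share group 17; the group trend gives Cl the larger value.
O > Cl: period and group pull opposite ways; the down-group shift dominates (3.44 vs 3.16).
For reference (Pauling): Be 1.57, B 2.04, O 3.44, Cl 3.16, Ca 1.00, Br 2.96.
So from highest to lowest: O > Cl > Br > B > Be > Ca.

O > Cl > Br > B > Be > Ca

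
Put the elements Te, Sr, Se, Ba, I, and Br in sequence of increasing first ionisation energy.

Ba < Sr < Te < Se < I < Br

Se is in period 4, group 16; Br is in period 4, group 17; Sr is in period 5, group 2; Te is in period 5, group 16; I is in period 5, group 17; Ba is in period 6, group 2.
IE₁ increases left→right with effective nuclear charge and decreases top→bottom as the valence shell moves farther out.
These span different periods and groups, so the two trends combine.
Sr > Ba: they share group 2; the group trend gives Sr the larger value.
Te > Sr: both are in period 5; the period trend gives Te the larger value.
Se > Te: Se sits above Te in group 16, so the down-group effect alone puts Se higher.
I > Se: the two effects oppose for this pair; the across-period effect wins (1008 vs 941 kJ/mol).
Br > I: Br sits above I in group 17, so the down-group effect alone puts Br higher.
For reference (kJ/mol): Se 941, Br 1140, Sr 550, Te 869, I 1008, Ba 503.
So from lowest to highest: Ba < Sr < Te < Se < I < Br.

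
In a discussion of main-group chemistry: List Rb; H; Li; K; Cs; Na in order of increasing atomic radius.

H < Li < Na < K < Rb < Cs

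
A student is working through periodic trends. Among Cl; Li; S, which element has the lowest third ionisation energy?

S

Consider each +2 ion: Cl²⁺ still has 5 valence electrons; Li²⁺ is already 1 electron into the core; S²⁺ still has 4 valence electrons.
Pulling an electron out of a noble-gas core costs far more than removing a remaining valence electron, so Li sits at the high end of IE_3.
Valence configurations: Cl²⁺ [Ne]3s²3p³, S²⁺ [Ne]3s²3p².
Approximate IE_3 values (kJ/mol): Cl 3822, Li 11815, S 3357.
Overall IE_3 order: S < Cl < Li.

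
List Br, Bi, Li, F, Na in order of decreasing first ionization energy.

Removing the outermost electron gets harder across a period and easier down a group.
Here both period and group differ, so the two effects have to be weighed against each other.
Li > Na: they share group 1; the group trend gives Li the larger value.
Bi > Li: the two effects oppose for this pair; the across-period effect wins (703 vs 520 kJ/mol).
Br > Bi: both effects reinforce here, so Br is clearly the higher of the two.
F > Br: they share group 17; the group trend gives F the larger value.
For reference (kJ/mol): Li 520, F 1681, Na 496, Br 1140, Bi 703.
So from highest to lowest: F > Br > Bi > Li > Na.

F > Br > Bi > Li > Na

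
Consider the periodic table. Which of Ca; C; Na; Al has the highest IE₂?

Na

After 1 electron has been removed, what remains? Ca⁺ still has 1 valence electron; C⁺ still has 3 valence electrons; Na⁺ is the bare [Ne] core; Al⁺ still has 2 valence electrons.
Breaking into a closed-shell core is much more expensive than removing a leftover valence electron — Na has the largest IE_2 here.
Valence configurations: Ca⁺ [Ar]4s¹, C⁺ [He]2s²2p¹, Al⁺ [Ne]3s².
Tabulated IE_2 (kJ/mol): Ca 1145, C 2353, Na 4562, Al 1817.
So the second ionization energies run Ca < Al < C < Na.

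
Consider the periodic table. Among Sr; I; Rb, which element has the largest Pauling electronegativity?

Rb is in period 5, group 1; Sr is in period 5, group 2; I is in period 5, group 17.
Atoms toward the upper right of the periodic table pull bonding electrons most strongly.
All lie in period 5, so electronegativity increases left to right.
The largest Pauling electronegativity among these belongs to I.

I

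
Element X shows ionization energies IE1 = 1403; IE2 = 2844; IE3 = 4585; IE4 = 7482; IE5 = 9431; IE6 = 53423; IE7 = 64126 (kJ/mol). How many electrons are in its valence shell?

5

Look for the largest jump between consecutive ionization energies: IE6/IE5 ≈ 5.7, far larger than any earlier ratio.
That jump marks the point where a core electron is being removed. So the atom has 5 valence electrons.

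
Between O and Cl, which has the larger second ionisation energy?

O

Consider each +1 ion: O⁺ still has 5 valence electrons; Cl⁺ still has 6 valence electrons.
All are still removing valence electrons, so compare the +1 ions as you would atoms: IE_2 generally rises across a period (higher Z_eff) and falls down a group (larger shell), subject to the usual subshell exceptions.
Valence configurations: O⁺ [He]2s²2p³, Cl⁺ [Ne]3s²3p⁴.
Tabulated IE_2 (kJ/mol): O 3388, Cl 2298.
Hence IE_2: Cl < O.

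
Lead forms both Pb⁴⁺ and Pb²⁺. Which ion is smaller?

Both ions have Z = 82 protons, but Pb⁴⁺ has lost more electrons, so its remaining electrons feel a larger effective nuclear charge per electron and are pulled in more tightly.
Higher positive charge → smaller ion, so Pb²⁺ > Pb⁴⁺.

Pb⁴⁺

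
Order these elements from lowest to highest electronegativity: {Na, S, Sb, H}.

Na < Sb < H < S

H is in period 1, group 1; Na is in period 3, group 1; S is in period 3, group 16; Sb is in period 5, group 15.
EN rises left→right (higher Z_eff, smaller atoms) and falls top→bottom (larger, more shielded atoms).
Here both period and group differ, so the two effects have to be weighed against each other.
Sb > Na: the two effects oppose for this pair; the across-period effect wins (2.05 vs 0.93).
H > Sb: the two effects oppose for this pair; the down-group effect wins (2.20 vs 2.05).
S > H: period and group pull opposite ways; the across-period shift dominates (2.58 vs 2.20).
Tabulated electronegativity (Pauling): H 2.20, Na 0.93, S 2.58, Sb 2.05.
So from lowest to highest: Na < Sb < H < S.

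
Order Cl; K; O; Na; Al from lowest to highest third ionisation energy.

Al < Cl < K < O < Na

The third ionization energy removes an electron from the +2 ion. For each element: Cl²⁺ still has 5 valence electrons; K²⁺ is already 1 electron into the core; O²⁺ still has 4 valence electrons; Na²⁺ is already 1 electron into the core; Al²⁺ still has 1 valence electron.
Usually core removal costs more than valence removal, but here the competition is close: a tightly held n=2 valence electron can cost more to remove than an n=3 core electron, so the actual values have to decide it.
Valence configurations: Cl²⁺ [Ne]3s²3p³, O²⁺ [He]2s²2p², Al²⁺ [Ne]3s¹.
The numbers (kJ/mol): Cl 3822, K 4420, O 5300, Na 6910, Al 2745.
Overall IE_3 order: Al < Cl < K < O < Na.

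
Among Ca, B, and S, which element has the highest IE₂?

B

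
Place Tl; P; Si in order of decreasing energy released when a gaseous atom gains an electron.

Si is in period 3, group 14; P is in period 3, group 15; Tl is in period 6, group 13.
Atoms with high Z_eff and room in the valence shell (especially the halogens) have the most exothermic electron affinities.
These span different periods and groups, so the two trends combine.
P > Tl: relative to Tl, both the across-period and down-group shifts push P's electron affinity up.
Si > P: this pair runs against the simple trend — see the exception note.
Note the exception: Si has a higher electron affinity than P, contrary to the simple trend — adding an electron to P's half-filled 3p³ is unfavourable, so Si (3p²) has the more exothermic EA.
For reference (kJ/mol): Si 134, P 72, Tl 19.
So from highest to lowest: Si > P > Tl.

Si > P > Tl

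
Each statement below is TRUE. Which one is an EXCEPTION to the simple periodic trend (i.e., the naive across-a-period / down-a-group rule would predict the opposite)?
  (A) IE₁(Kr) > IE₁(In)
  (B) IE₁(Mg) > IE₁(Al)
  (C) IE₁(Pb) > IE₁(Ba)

The general trend: first ionisation energy increases across a period and decreases down a group.
(A) Kr (period 4, group 18) vs In (period 5, group 13): the stated order agrees with the simple trend.
(B) Mg (period 3, group 2) vs Al (period 3, group 13): the stated order contradicts the simple trend.
(C) Pb (period 6, group 14) vs Ba (period 6, group 2): the stated order agrees with the simple trend.
The exception is (B): Al's single 3p electron is easier to remove than one from Mg's filled 3s².

(B)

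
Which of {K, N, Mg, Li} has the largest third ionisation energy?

Li

After 2 electrons have been removed, what remains? K²⁺ is already 1 electron into the core; N²⁺ still has 3 valence electrons; Mg²⁺ is the bare [Ne] core; Li²⁺ is already 1 electron into the core.
Usually core removal costs more than valence removal, but here the competition is close: a tightly held n=2 valence electron can cost more to remove than an n=3 core electron, so the actual values have to decide it.
Tabulated IE_3 (kJ/mol): K 4420, N 4578, Mg 7733, Li 11815.
So the third ionization energies run K < N < Mg < Li.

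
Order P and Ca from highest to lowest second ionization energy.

P, Ca

Consider each +1 ion: P⁺ still has 4 valence electrons; Ca⁺ still has 1 valence electron.
All are still removing valence electrons, so compare the +1 ions as you would atoms: IE_2 generally rises across a period (higher Z_eff) and falls down a group (larger shell), subject to the usual subshell exceptions.
Valence configurations: P⁺ [Ne]3s²3p², Ca⁺ [Ar]4s¹.
Approximate IE_2 values (kJ/mol): P 1907, Ca 1145.
Hence IE_2: Ca < P.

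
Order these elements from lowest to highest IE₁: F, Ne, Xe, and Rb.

Rb < Xe < F < Ne

IE₁ increases left→right with effective nuclear charge and decreases top→bottom as the valence shell moves farther out.
Neither a single period nor a single group — weigh both effects.
Xe > Rb: both are in period 5; the period trend gives Xe the larger value.
F > Xe: period and group pull opposite ways; the down-group shift dominates (1681 vs 1170 kJ/mol).
Ne > F: Ne lies to the right of F in period 2, so the across-period effect alone puts Ne higher.
For reference (kJ/mol): F 1681, Ne 2081, Rb 403, Xe 1170.
So from lowest to highest: Rb < Xe < F < Ne.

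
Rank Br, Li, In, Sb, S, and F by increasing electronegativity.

Li is in period 2, group 1; F is in period 2, group 17; S is in period 3, group 16; Br is in period 4, group 17; In is in period 5, group 13; Sb is in period 5, group 15.
Atoms toward the upper right of the periodic table pull bonding electrons most strongly.
Neither a single period nor a single group — weigh both effects.
In > Li: the two effects oppose for this pair; the across-period effect wins (1.78 vs 0.98).
Sb > In: both are in period 5; the period trend gives Sb the larger value.
S > Sb: both effects reinforce here, so S is clearly the higher of the two.
Br > S: the two effects oppose for this pair; the across-period effect wins (2.96 vs 2.58).
F > Br: they share group 17; the group trend gives F the larger value.
Tabulated electronegativity (Pauling): Li 0.98, F 3.98, S 2.58, Br 2.96, In 1.78, Sb 2.05.
So from lowest to highest: Li < In < Sb < S < Br < F.

Li < In < Sb < S < Br < F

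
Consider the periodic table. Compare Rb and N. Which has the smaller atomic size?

N is in period 2, group 15; Rb is in period 5, group 1.
Atomic radius shrinks across a period as nuclear charge pulls the same shell inward, and grows down a group as new shells are added.
These span different periods and groups, so the two trends combine.
Rb > N: both effects reinforce here, so Rb is clearly the larger of the two.
Approximate values (pm): N 71, Rb 210.
So N has the smaller atomic size (N < Rb).

N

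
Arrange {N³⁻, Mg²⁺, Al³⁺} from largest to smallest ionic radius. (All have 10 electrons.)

All of these have 10 electrons, so size is governed by nuclear charge alone: the more protons, the stronger the pull on the same electron cloud, and the smaller the ion.
Nuclear charges: Al³⁺ (Z=13), Mg²⁺ (Z=12), N³⁻ (Z=7).
Largest to smallest: N³⁻ > Mg²⁺ > Al³⁺.

N³⁻ > Mg²⁺ > Al³⁺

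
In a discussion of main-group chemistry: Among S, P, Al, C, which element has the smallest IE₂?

Al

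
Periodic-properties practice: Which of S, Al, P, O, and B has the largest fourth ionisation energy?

Consider each +3 ion: S³⁺ still has 3 valence electrons; Al³⁺ is the bare [Ne] core; P³⁺ still has 2 valence electrons; O³⁺ still has 3 valence electrons; B³⁺ is the bare [He] core.
Breaking into a closed-shell core is much more expensive than removing a leftover valence electron — Al and B have the largest IE_4 here.
Valence configurations: S³⁺ [Ne]3s²3p¹, P³⁺ [Ne]3s², O³⁺ [He]2s²2p¹.
S³⁺ loses a lone 3p electron whereas P³⁺ must break into a filled 3s² pair, so IE_4(P) > IE_4(S) even though S has the higher nuclear charge.
Tabulated IE_4 (kJ/mol): S 4556, Al 11577, P 4964, O 7469, B 25026.
Hence IE_4: S < P < O < Al < B.

B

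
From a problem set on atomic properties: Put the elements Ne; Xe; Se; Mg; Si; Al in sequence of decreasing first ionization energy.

Ne > Xe > Se > Si > Mg > Al

IE₁ increases left→right with effective nuclear charge and decreases top→bottom as the valence shell moves farther out.
These span different periods and groups, so the two trends combine.
Mg > Al: this pair runs against the simple trend — see the exception note.
Si > Mg: Si lies to the right of Mg in period 3, so the across-period effect alone puts Si higher.
Se > Si: period and group pull opposite ways; the across-period shift dominates (941 vs 786 kJ/mol).
Xe > Se: the two effects oppose for this pair; the across-period effect wins (1170 vs 941 kJ/mol).
Ne > Xe: Ne sits above Xe in group 18, so the down-group effect alone puts Ne higher.
Note the exception: Mg has a higher first ionization energy than Al, contrary to the simple trend — Al's single 3p electron is easier to remove than one from Mg's filled 3s².
Tabulated first ionization energy (kJ/mol): Ne 2081, Mg 738, Al 578, Si 786, Se 941, Xe 1170.
So from highest to lowest: Ne > Xe > Se > Si > Mg > Al.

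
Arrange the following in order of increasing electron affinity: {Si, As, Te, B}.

B is in period 2, group 13; Si is in period 3, group 14; As is in period 4, group 15; Te is in period 5, group 16.
Atoms with high Z_eff and room in the valence shell (especially the halogens) have the most exothermic electron affinities.
These sit on a diagonal, where the across-period and down-group effects partly cancel.
As > B: period and group pull opposite ways; the across-period shift dominates (78 vs 27 kJ/mol).
Si > As: period and group pull opposite ways; the down-group shift dominates (134 vs 78 kJ/mol).
Te > Si: period and group pull opposite ways; the across-period shift dominates (190 vs 134 kJ/mol).
For reference (kJ/mol): B 27, Si 134, As 78, Te 190.
So from lowest to highest: B < As < Si < Te.

B, As, Si, Te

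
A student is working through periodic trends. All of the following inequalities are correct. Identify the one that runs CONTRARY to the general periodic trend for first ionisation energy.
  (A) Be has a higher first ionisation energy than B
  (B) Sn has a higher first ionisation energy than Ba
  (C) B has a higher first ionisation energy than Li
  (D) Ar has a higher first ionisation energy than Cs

(A)

The general trend: first ionisation energy increases across a period and decreases down a group.
(A) Be (period 2, group 2) vs B (period 2, group 13): the stated order contradicts the simple trend.
(B) Sn (period 5, group 14) vs Ba (period 6, group 2): the stated order agrees with the simple trend.
(C) B (period 2, group 13) vs Li (period 2, group 1): the stated order agrees with the simple trend.
(D) Ar (period 3, group 18) vs Cs (period 6, group 1): the stated order agrees with the simple trend.
The exception is (A): removing B's lone 2p electron is easier than breaking Be's filled 2s².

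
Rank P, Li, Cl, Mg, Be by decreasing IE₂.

IE_2 is the cost of taking one more electron from the +1 cation: P⁺ still has 4 valence electrons; Li⁺ is the bare [He] core; Cl⁺ still has 6 valence electrons; Mg⁺ still has 1 valence electron; Be⁺ still has 1 valence electron.
Pulling an electron out of a noble-gas core costs far more than removing a remaining valence electron, so Li sits at the high end of IE_2.
Valence configurations: P⁺ [Ne]3s²3p², Cl⁺ [Ne]3s²3p⁴, Mg⁺ [Ne]3s¹, Be⁺ [He]2s¹.
Approximate IE_2 values (kJ/mol): P 1907, Li 7298, Cl 2298, Mg 1451, Be 1757.
So the second ionization energies run Mg < Be < P < Cl < Li.

Li > Cl > P > Be > Mg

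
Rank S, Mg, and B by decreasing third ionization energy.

Mg, B, S

The third ionization energy removes an electron from the +2 ion. For each element: S²⁺ still has 4 valence electrons; Mg²⁺ is the bare [Ne] core; B²⁺ still has 1 valence electron.
Core electrons are held far more tightly than valence electrons, so Mg tops the IE_3 order.
Valence configurations: S²⁺ [Ne]3s²3p², B²⁺ [He]2s¹.
Approximate IE_3 values (kJ/mol): S 3357, Mg 7733, B 3660.
So the third ionization energies run S < B < Mg.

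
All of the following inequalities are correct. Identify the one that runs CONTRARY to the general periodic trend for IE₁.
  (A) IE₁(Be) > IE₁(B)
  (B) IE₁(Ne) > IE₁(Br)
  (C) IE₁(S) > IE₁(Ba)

(A)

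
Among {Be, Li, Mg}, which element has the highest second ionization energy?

Li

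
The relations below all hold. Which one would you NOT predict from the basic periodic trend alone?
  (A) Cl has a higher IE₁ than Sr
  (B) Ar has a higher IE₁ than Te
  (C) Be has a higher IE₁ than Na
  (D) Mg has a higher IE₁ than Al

(D)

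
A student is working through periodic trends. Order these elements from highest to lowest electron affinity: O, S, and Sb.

O is in period 2, group 16; S is in period 3, group 16; Sb is in period 5, group 15.
Atoms with high Z_eff and room in the valence shell (especially the halogens) have the most exothermic electron affinities.
Neither a single period nor a single group — weigh both effects.
O > Sb: both effects reinforce here, so O is clearly the higher of the two.
S > O: this pair runs against the simple trend — see the exception note.
Note the exception: S has a higher electron affinity than O, contrary to the simple trend — the compact 2p subshell of O repels the added electron more than S's larger 3p does.
For reference (kJ/mol): O 141, S 200, Sb 103.
So from highest to lowest: S > O > Sb.

S, O, Sb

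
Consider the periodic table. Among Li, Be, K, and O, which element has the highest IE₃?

The third ionization energy removes an electron from the +2 ion. For each element: Li²⁺ is already 1 electron into the core; Be²⁺ is the bare [He] core; K²⁺ is already 1 electron into the core; O²⁺ still has 4 valence electrons.
Usually core removal costs more than valence removal, but here the competition is close: a tightly held n=2 valence electron can cost more to remove than an n=3 core electron, so the actual values have to decide it.
Approximate IE_3 values (kJ/mol): Li 11815, Be 14849, K 4420, O 5300.
So the third ionization energies run K < O < Li < Be.

Be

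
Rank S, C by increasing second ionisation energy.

IE_2 is the cost of taking one more electron from the +1 cation: S⁺ still has 5 valence electrons; C⁺ still has 3 valence electrons.
All are still removing valence electrons, so compare the +1 ions as you would atoms: IE_2 generally rises across a period (higher Z_eff) and falls down a group (larger shell), subject to the usual subshell exceptions.
Valence configurations: S⁺ [Ne]3s²3p³, C⁺ [He]2s²2p¹.
Approximate IE_2 values (kJ/mol): S 2252, C 2353.
Overall IE_2 order: S < C.

S < C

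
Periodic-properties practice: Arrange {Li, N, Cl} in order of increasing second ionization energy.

Cl < N < Li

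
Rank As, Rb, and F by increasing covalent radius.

F < As < Rb

F is in period 2, group 17; As is in period 4, group 15; Rb is in period 5, group 1.
Across a period the added protons contract the valence shell; down a group each new principal shell makes the atom larger.
Here both period and group differ, so the two effects have to be weighed against each other.
As > F: both effects reinforce here, so As is clearly the larger of the two.
Rb > As: both effects reinforce here, so Rb is clearly the larger of the two.
Approximate values (pm): F 64, As 121, Rb 210.
So from smallest to largest: F < As < Rb.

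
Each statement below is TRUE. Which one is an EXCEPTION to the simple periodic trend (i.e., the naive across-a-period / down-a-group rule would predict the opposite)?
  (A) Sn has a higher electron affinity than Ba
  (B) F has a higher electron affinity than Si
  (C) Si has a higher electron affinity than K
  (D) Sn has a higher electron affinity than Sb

The general trend: electron affinity increases across a period and decreases down a group.
(A) Sn (period 5, group 14) vs Ba (period 6, group 2): the stated order agrees with the simple trend.
(B) F (period 2, group 17) vs Si (period 3, group 14): the stated order agrees with the simple trend.
(C) Si (period 3, group 14) vs K (period 4, group 1): the stated order agrees with the simple trend.
(D) Sn (period 5, group 14) vs Sb (period 5, group 15): the stated order contradicts the simple trend.
The exception is (D): adding an electron to Sb's half-filled 5p³ is unfavourable, so Sn has the more exothermic EA.

(D)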